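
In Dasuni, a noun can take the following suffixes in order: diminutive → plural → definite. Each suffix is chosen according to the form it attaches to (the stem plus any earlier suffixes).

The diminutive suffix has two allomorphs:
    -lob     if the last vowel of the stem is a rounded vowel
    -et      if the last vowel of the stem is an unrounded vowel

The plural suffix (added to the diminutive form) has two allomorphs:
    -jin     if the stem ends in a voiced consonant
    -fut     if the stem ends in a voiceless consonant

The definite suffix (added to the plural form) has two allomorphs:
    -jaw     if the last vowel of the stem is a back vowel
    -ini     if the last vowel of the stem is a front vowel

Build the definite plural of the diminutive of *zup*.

Since the last vowel of *zup* is /u/ (a rounded vowel), it takes -lob, giving *zuplob*.
Since the final consonant of the diminutive form *zuplob* is /b/ (voiced), it takes -jin, giving *zuplobjin*.
Since the last vowel of the plural form *zuplobjin* is /i/ (a front vowel), it takes -ini, giving *zuplobjinini*.

zuplobjinini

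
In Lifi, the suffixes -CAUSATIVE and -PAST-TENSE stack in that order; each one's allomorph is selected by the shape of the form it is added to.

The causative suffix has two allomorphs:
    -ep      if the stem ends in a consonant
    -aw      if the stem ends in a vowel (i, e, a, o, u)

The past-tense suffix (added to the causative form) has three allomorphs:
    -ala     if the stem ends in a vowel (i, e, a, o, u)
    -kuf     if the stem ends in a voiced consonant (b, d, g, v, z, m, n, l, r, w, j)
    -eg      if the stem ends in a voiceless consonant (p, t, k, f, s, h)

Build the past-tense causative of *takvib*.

The final sound of *takvib* is /b/, which is a consonant, so the causative suffix is -ep, giving *takvibep*.
Since the final sound of the causative form *takvibep* is /p/ (a voiceless consonant), it takes -eg, giving *takvibepeg*.

takvibepeg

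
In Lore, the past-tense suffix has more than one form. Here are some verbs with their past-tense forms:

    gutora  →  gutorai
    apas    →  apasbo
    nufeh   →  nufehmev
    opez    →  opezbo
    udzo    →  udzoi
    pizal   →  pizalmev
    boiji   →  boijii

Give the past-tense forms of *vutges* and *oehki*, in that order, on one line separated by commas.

Looking at the final sound of each stem: -bo when the stem ends in a sibilant (*apas*, *opez*); -mev when the stem ends in a non-sibilant consonant (*nufeh*, *pizal*); -i when the stem ends in a vowel (*gutora*, *udzo*, *boiji*).
*vutges*: final sound = /s/, a sibilant → -bo → *vutgesbo*.
The final sound of *oehki* is /i/, which is a vowel, so the suffix is -i, giving *oehkii*.

vutgesbo, oehkii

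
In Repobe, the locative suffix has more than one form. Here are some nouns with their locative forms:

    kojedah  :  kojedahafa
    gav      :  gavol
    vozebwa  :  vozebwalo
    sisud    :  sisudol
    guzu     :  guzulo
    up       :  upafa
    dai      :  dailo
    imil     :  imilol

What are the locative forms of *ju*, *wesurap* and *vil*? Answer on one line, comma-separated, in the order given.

The suffix is conditioned by the final sound: -afa when the stem ends in a voiceless consonant (*kojedah*, *up*); -ol when the stem ends in a voiced consonant (*gav*, *sisud*, *imil*); -lo when the stem ends in a vowel (*vozebwa*, *guzu*, *dai*).
Since the final sound of *ju* is /u/ (a vowel), it takes -lo, giving *julo*.
*wesurap*: final sound = /p/, a voiceless consonant → -afa → *wesurapafa*.
*vil*: final sound = /l/, a voiced consonant → -ol → *vilol*.

julo, wesurapafa, vilol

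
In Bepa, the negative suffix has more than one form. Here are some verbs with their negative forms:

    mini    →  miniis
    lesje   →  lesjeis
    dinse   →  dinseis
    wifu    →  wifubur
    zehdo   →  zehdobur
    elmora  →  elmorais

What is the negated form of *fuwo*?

The alternation tracks the last vowel of the stem — -bur when the last vowel of the stem is a rounded vowel (*wifu*, *zehdo*); -is when the last vowel of the stem is an unrounded vowel (*mini*, *lesje*, *dinse*, *elmora*).
*fuwo* — last vowel /o/ (a rounded vowel) → -bur → *fuwobur*.

fuwobur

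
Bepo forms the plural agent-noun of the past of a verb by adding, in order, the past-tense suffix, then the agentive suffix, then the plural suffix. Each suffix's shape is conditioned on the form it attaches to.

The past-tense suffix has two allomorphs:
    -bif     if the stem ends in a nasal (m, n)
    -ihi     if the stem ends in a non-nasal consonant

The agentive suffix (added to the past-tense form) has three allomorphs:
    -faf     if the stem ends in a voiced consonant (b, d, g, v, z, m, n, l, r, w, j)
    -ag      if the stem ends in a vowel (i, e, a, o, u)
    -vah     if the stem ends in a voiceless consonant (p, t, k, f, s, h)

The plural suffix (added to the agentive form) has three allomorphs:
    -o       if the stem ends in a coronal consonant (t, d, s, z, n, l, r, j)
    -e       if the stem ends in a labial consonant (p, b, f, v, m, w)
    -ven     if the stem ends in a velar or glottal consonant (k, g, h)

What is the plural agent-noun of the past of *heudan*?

heudanbifvahven

*heudan* — final consonant /n/ (a nasal) → -bif → *heudanbif*.
Since the final sound of the past-tense form *heudanbif* is /f/ (a voiceless consonant), it takes -vah, giving *heudanbifvah*.
The final consonant of the agentive form *heudanbifvah* is /h/, which is velar/glottal, so the plural suffix is -ven, giving *heudanbifvahven*.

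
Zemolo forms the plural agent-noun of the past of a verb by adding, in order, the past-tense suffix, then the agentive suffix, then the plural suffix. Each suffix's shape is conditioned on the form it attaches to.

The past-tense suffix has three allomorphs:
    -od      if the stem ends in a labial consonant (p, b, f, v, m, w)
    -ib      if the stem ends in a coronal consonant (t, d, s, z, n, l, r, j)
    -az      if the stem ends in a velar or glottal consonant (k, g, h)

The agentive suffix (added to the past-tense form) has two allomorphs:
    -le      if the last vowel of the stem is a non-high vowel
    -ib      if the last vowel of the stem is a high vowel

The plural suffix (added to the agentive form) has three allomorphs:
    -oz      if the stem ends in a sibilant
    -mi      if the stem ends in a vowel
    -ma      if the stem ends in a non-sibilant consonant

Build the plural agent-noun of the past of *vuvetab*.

vuvetabodlemi

Since the final consonant of *vuvetab* is /b/ (labial), it takes -od, giving *vuvetabod*.
Since the last vowel of the past-tense form *vuvetabod* is /o/ (a non-high vowel), it takes -le, giving *vuvetabodle*.
The agentive form *vuvetabodle* — final sound /e/ (a vowel) → -mi → *vuvetabodlemi*.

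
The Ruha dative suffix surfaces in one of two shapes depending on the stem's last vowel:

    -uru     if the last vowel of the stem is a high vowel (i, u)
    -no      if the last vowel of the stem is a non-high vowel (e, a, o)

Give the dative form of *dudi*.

*dudi*: last vowel = /i/, a high vowel → -uru → *dudiuru*.

dudiuru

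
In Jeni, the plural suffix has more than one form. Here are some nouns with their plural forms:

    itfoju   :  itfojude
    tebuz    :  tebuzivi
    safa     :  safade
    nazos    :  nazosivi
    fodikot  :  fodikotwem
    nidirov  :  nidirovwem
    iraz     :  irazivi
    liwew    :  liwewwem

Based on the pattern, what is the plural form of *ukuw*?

The pattern is sibilance of the final sound: -ivi when the stem ends in a sibilant (*tebuz*, *nazos*, *iraz*); -wem when the stem ends in a non-sibilant consonant (*fodikot*, *nidirov*, *liwew*); -de when the stem ends in a vowel (*itfoju*, *safa*).
*ukuw*: final sound = /w/, a non-sibilant consonant → -wem → *ukuwwem*.

ukuwwem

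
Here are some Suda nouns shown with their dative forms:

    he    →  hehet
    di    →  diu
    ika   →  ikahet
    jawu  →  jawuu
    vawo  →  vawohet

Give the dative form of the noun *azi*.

The suffix is conditioned by the last vowel: -u when the last vowel of the stem is a high vowel (*di*, *jawu*); -het when the last vowel of the stem is a non-high vowel (*he*, *ika*, *vawo*).
Since the last vowel of *azi* is /i/ (a high vowel), it takes -u, giving *aziu*.

aziu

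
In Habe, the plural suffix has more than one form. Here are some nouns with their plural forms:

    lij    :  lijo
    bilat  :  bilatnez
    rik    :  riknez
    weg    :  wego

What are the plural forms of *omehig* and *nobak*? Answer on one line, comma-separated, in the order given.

The suffix is conditioned by the final consonant: -nez when the stem ends in a voiceless consonant (*bilat*, *rik*); -o when the stem ends in a voiced consonant (*lij*, *weg*).
*omehig*: final consonant = /g/, voiced → -o → *omehigo*.
*nobak* — final consonant /k/ (voiceless) → -nez → *nobaknez*.

omehigo, nobaknez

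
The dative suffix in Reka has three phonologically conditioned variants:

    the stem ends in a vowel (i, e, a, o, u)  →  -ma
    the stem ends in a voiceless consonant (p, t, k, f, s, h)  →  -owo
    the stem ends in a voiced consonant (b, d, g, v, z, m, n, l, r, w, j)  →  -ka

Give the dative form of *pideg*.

*pideg* — final sound /g/ (a voiced consonant) → -ka → *pidegka*.

pidegka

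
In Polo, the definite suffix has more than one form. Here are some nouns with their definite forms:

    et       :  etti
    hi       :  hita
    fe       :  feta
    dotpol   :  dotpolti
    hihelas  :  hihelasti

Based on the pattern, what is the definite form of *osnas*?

The alternation tracks the final sound of the stem — -ti when the stem ends in a consonant (*et*, *dotpol*, *hihelas*); -ta when the stem ends in a vowel (*hi*, *fe*).
Since the final sound of *osnas* is /s/ (a consonant), it takes -ti, giving *osnasti*.

osnasti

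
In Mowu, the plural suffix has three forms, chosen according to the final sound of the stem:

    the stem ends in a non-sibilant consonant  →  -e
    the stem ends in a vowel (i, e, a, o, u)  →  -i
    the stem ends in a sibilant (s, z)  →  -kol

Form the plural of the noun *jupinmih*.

jupinmihe

*jupinmih* — final sound /h/ (a non-sibilant consonant) → -e → *jupinmihe*.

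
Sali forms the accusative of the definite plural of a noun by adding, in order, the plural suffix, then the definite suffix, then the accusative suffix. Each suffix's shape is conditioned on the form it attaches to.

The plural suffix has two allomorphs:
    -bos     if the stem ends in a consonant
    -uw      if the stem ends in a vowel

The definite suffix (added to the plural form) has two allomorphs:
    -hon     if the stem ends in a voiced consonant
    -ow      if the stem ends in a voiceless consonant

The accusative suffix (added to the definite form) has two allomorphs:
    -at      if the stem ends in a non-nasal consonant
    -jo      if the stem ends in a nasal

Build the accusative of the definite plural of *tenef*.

*tenef* — final sound /f/ (a consonant) → -bos → *tenefbos*.
Since the final consonant of the plural form *tenefbos* is /s/ (voiceless), it takes -ow, giving *tenefbosow*.
The definite form *tenefbosow* — final consonant /w/ (non-nasal) → -at → *tenefbosowat*.

tenefbosowat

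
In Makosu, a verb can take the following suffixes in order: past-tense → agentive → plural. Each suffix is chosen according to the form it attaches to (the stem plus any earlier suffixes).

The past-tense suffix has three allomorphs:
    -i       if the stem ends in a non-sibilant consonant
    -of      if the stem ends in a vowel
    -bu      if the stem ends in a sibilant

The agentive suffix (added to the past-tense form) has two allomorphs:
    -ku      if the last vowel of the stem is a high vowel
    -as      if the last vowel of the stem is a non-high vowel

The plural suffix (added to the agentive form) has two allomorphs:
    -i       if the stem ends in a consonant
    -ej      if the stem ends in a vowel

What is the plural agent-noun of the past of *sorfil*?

*sorfil*: final sound = /l/, a non-sibilant consonant → -i → *sorfili*.
Since the last vowel of the past-tense form *sorfili* is /i/ (a high vowel), it takes -ku, giving *sorfiliku*.
The agentive form *sorfiliku* — final sound /u/ (a vowel) → -ej → *sorfilikuej*.

sorfilikuej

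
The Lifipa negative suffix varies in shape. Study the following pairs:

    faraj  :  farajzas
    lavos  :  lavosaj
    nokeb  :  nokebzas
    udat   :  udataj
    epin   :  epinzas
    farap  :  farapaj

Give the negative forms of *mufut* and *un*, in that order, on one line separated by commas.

The alternation tracks the final consonant of the stem — -aj when the stem ends in a voiceless consonant (*lavos*, *udat*, *farap*); -zas when the stem ends in a voiced consonant (*faraj*, *nokeb*, *epin*).
*mufut*: final consonant = /t/, voiceless → -aj → *mufutaj*.
*un*: final consonant = /n/, voiced → -zas → *unzas*.

mufutaj, unzas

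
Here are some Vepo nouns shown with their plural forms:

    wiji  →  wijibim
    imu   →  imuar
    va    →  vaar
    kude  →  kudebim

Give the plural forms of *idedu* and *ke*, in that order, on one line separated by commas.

Looking at the last vowel of each stem: -bim when the last vowel of the stem is a front vowel (*wiji*, *kude*); -ar when the last vowel of the stem is a back vowel (*imu*, *va*).
The last vowel of *idedu* is /u/, which is a back vowel, so the suffix is -ar, giving *ideduar*.
The last vowel of *ke* is /e/, which is a front vowel, so the suffix is -bim, giving *kebim*.

ideduar, kebim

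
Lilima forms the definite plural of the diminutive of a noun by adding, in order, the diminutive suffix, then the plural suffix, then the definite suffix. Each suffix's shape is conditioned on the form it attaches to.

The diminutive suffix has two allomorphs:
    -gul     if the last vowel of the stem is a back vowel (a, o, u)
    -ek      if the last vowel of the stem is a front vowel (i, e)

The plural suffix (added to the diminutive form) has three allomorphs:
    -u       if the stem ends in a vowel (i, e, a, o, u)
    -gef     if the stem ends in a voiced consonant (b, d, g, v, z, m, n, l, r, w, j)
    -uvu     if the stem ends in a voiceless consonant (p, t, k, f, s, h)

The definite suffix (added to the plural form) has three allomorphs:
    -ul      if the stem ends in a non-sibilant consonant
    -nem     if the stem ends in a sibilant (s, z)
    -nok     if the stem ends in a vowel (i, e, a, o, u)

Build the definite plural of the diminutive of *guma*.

*guma*: last vowel = /a/, a back vowel → -gul → *gumagul*.
The final sound of the diminutive form *gumagul* is /l/, which is a voiced consonant, so the plural suffix is -gef, giving *gumagulgef*.
Since the final sound of the plural form *gumagulgef* is /f/ (a non-sibilant consonant), it takes -ul, giving *gumagulgeful*.

gumagulgeful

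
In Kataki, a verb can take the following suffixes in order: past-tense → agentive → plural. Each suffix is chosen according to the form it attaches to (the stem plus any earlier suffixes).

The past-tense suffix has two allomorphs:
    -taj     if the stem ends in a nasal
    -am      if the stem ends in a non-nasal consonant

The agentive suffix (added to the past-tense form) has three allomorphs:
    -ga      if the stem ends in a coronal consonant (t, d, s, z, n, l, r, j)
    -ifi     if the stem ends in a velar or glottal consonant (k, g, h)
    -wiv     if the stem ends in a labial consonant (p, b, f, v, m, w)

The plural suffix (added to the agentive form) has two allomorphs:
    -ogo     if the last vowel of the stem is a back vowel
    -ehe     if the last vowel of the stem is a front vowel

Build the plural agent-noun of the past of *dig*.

Since the final consonant of *dig* is /g/ (non-nasal), it takes -am, giving *digam*.
The past-tense form *digam* — final consonant /m/ (labial) → -wiv → *digamwiv*.
The agentive form *digamwiv* — last vowel /i/ (a front vowel) → -ehe → *digamwivehe*.

digamwivehe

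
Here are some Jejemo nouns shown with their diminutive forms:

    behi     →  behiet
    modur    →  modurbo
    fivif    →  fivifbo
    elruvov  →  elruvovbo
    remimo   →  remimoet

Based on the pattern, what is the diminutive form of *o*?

oet

The alternation tracks the final sound of the stem — -bo when the stem ends in a consonant (*modur*, *fivif*, *elruvov*); -et when the stem ends in a vowel (*behi*, *remimo*).
*o*: final sound = /o/, a vowel → -et → *oet*.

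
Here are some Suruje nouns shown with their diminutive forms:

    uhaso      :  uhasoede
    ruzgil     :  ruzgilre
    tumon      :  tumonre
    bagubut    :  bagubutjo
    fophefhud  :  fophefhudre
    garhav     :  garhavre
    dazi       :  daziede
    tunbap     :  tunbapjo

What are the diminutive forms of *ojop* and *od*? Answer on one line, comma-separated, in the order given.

The alternation tracks the final sound of the stem — -jo when the stem ends in a voiceless consonant (*bagubut*, *tunbap*); -re when the stem ends in a voiced consonant (*ruzgil*, *tumon*, *fophefhud*, *garhav*); -ede when the stem ends in a vowel (*uhaso*, *dazi*).
*ojop*: final sound = /p/, a voiceless consonant → -jo → *ojopjo*.
*od* — final sound /d/ (a voiced consonant) → -re → *odre*.

ojopjo, odre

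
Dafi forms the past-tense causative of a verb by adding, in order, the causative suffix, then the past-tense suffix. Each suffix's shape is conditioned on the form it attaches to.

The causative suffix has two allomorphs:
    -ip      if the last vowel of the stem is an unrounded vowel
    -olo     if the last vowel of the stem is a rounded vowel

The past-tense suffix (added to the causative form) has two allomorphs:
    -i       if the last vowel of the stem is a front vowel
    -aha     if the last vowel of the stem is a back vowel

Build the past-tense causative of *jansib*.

jansibipi

The last vowel of *jansib* is /i/, which is an unrounded vowel, so the causative suffix is -ip, giving *jansibip*.
The last vowel of the causative form *jansibip* is /i/, which is a front vowel, so the past-tense suffix is -i, giving *jansibipi*.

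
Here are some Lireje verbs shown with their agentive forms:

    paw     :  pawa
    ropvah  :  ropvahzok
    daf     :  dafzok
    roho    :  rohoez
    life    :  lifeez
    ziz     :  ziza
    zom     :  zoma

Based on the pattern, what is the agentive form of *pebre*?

Looking at the final sound of each stem: -zok when the stem ends in a voiceless consonant (*ropvah*, *daf*); -a when the stem ends in a voiced consonant (*paw*, *ziz*, *zom*); -ez when the stem ends in a vowel (*roho*, *life*).
*pebre* — final sound /e/ (a vowel) → -ez → *pebreez*.

pebreez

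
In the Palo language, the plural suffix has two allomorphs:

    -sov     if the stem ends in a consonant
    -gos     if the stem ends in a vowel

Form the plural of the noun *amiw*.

amiwsov

Since the final sound of *amiw* is /w/ (a consonant), it takes -sov, giving *amiwsov*.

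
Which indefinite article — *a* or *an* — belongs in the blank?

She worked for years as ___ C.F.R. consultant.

a

The indefinite article is chosen by the initial *sound* of the following word, not its spelling.
The initialism *C.F.R.* is read letter by letter; the first letter, C, is pronounced /siː/, which begins with a consonant sound.
So the article is *a*: She worked for years as a C.F.R. consultant.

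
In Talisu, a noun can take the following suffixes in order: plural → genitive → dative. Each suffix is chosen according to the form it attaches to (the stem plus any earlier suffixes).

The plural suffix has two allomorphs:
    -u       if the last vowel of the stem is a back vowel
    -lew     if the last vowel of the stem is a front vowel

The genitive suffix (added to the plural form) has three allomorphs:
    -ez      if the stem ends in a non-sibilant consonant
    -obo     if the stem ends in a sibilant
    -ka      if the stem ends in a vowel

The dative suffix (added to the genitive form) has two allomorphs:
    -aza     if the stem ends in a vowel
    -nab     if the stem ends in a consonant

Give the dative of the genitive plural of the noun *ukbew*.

ukbewleweznab

*ukbew*: last vowel = /e/, a front vowel → -lew → *ukbewlew*.
The plural form *ukbewlew*: final sound = /w/, a non-sibilant consonant → -ez → *ukbewlewez*.
The final sound of the genitive form *ukbewlewez* is /z/, which is a consonant, so the dative suffix is -nab, giving *ukbewleweznab*.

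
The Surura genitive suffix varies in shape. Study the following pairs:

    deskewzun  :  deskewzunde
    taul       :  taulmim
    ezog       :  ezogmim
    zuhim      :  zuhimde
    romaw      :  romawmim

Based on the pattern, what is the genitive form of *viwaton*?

viwatonde

The pattern is nasality of the final consonant: -de when the stem ends in a nasal (*deskewzun*, *zuhim*); -mim when the stem ends in a non-nasal consonant (*taul*, *ezog*, *romaw*).
The final consonant of *viwaton* is /n/, which is a nasal, so the suffix is -de, giving *viwatonde*.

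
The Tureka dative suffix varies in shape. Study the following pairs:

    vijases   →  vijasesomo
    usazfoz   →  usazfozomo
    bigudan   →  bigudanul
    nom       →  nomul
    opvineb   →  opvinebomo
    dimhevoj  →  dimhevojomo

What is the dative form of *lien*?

lienul

Looking at the final consonant of each stem: -ul when the stem ends in a nasal (*bigudan*, *nom*); -omo when the stem ends in a non-nasal consonant (*vijases*, *usazfoz*, *opvineb*, *dimhevoj*).
*lien*: final consonant = /n/, a nasal → -ul → *lienul*.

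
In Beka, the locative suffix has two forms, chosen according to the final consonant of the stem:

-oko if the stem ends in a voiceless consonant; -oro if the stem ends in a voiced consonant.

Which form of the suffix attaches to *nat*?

-oko

*nat* — final consonant /t/ (voiceless) → -oko.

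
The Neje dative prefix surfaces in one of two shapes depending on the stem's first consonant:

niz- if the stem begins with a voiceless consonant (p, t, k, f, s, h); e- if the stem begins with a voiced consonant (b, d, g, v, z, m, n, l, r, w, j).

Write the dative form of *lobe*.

*lobe* — first consonant /l/ (voiced) → e- → *elobe*.

elobe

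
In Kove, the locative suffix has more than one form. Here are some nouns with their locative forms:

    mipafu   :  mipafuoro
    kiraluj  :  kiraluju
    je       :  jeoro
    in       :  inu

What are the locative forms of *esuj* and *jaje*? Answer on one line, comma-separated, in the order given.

The alternation tracks the final sound of the stem — -u when the stem ends in a consonant (*kiraluj*, *in*); -oro when the stem ends in a vowel (*mipafu*, *je*).
The final sound of *esuj* is /j/, which is a consonant, so the suffix is -u, giving *esuju*.
*jaje* — final sound /e/ (a vowel) → -oro → *jajeoro*.

esuju, jajeoro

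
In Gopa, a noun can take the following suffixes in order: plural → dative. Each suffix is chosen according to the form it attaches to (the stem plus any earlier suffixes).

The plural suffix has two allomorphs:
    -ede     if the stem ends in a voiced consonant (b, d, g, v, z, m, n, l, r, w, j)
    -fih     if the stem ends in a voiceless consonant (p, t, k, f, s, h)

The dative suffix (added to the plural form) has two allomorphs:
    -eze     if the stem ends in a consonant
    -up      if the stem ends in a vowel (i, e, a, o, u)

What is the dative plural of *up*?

upfiheze

The final consonant of *up* is /p/, which is voiceless, so the plural suffix is -fih, giving *upfih*.
The plural form *upfih* — final sound /h/ (a consonant) → -eze → *upfiheze*.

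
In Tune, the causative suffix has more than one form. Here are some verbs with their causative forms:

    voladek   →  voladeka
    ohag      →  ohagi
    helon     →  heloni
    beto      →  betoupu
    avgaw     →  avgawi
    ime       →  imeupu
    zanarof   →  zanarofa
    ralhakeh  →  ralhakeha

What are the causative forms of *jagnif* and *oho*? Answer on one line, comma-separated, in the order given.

jagnifa, ohoupu

The pattern is voicing of the final sound: -a when the stem ends in a voiceless consonant (*voladek*, *zanarof*, *ralhakeh*); -i when the stem ends in a voiced consonant (*ohag*, *helon*, *avgaw*); -upu when the stem ends in a vowel (*beto*, *ime*).
The final sound of *jagnif* is /f/, which is a voiceless consonant, so the suffix is -a, giving *jagnifa*.
Since the final sound of *oho* is /o/ (a vowel), it takes -upu, giving *ohoupu*.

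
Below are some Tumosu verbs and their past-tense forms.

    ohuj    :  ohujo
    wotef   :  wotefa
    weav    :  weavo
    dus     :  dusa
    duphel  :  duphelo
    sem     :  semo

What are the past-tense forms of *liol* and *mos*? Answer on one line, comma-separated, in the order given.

The alternation tracks the final consonant of the stem — -a when the stem ends in a voiceless consonant (*wotef*, *dus*); -o when the stem ends in a voiced consonant (*ohuj*, *weav*, *duphel*, *sem*).
*liol*: final consonant = /l/, voiced → -o → *liolo*.
*mos*: final consonant = /s/, voiceless → -a → *mosa*.

liolo, mosa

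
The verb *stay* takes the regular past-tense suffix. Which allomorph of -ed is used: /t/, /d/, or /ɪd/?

The stem *stay* ends in a voiced sound other than /d/.
The -ed suffix is realized as /ɪd/ after /t, d/; as /t/ after other voiceless consonants; and as /d/ after other voiced sounds.
So -ed on *stay* is pronounced /d/.

/d/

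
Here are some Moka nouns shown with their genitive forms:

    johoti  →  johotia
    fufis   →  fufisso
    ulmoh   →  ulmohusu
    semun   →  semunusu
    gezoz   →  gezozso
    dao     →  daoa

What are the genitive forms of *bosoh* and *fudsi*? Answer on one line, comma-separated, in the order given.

bosohusu, fudsia

Looking at the final sound of each stem: -so when the stem ends in a sibilant (*fufis*, *gezoz*); -usu when the stem ends in a non-sibilant consonant (*ulmoh*, *semun*); -a when the stem ends in a vowel (*johoti*, *dao*).
The final sound of *bosoh* is /h/, which is a non-sibilant consonant, so the suffix is -usu, giving *bosohusu*.
The final sound of *fudsi* is /i/, which is a vowel, so the suffix is -a, giving *fudsia*.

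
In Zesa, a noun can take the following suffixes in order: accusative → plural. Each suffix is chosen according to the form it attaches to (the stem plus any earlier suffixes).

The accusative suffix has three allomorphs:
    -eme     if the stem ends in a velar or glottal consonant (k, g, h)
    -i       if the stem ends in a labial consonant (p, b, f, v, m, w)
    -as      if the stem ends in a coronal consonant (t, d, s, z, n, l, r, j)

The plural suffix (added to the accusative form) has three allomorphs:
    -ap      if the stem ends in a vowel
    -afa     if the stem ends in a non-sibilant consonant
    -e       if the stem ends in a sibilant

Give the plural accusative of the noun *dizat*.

*dizat* — final consonant /t/ (coronal) → -as → *dizatas*.
Since the final sound of the accusative form *dizatas* is /s/ (a sibilant), it takes -e, giving *dizatase*.

dizatase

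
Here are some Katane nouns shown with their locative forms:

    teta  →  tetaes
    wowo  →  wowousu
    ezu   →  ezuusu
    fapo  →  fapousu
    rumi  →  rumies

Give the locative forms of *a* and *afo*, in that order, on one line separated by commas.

Looking at the last vowel of each stem: -usu when the last vowel of the stem is a rounded vowel (*wowo*, *ezu*, *fapo*); -es when the last vowel of the stem is an unrounded vowel (*teta*, *rumi*).
*a* — last vowel /a/ (an unrounded vowel) → -es → *aes*.
Since the last vowel of *afo* is /o/ (a rounded vowel), it takes -usu, giving *afousu*.

aes, afousu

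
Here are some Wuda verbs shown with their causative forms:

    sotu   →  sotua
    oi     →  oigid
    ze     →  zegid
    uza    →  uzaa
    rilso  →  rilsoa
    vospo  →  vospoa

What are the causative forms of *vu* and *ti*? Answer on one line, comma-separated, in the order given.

vua, tigid

The alternation tracks the last vowel of the stem — -gid when the last vowel of the stem is a front vowel (*oi*, *ze*); -a when the last vowel of the stem is a back vowel (*sotu*, *uza*, *rilso*, *vospo*).
The last vowel of *vu* is /u/, which is a back vowel, so the suffix is -a, giving *vua*.
*ti* — last vowel /i/ (a front vowel) → -gid → *tigid*.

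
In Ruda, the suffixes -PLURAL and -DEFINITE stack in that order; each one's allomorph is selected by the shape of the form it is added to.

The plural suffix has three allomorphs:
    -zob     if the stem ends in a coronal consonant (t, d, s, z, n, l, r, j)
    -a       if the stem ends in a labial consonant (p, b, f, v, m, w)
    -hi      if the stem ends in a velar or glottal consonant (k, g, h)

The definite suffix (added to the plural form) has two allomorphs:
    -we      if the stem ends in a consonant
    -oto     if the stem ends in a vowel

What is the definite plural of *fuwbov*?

Since the final consonant of *fuwbov* is /v/ (labial), it takes -a, giving *fuwbova*.
Since the final sound of the plural form *fuwbova* is /a/ (a vowel), it takes -oto, giving *fuwbovaoto*.

fuwbovaoto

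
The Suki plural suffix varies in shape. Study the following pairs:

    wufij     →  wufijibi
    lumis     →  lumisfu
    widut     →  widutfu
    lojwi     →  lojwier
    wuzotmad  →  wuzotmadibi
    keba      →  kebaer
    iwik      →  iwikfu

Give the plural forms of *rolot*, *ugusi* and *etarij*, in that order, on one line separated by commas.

The pattern is voicing of the final sound: -fu when the stem ends in a voiceless consonant (*lumis*, *widut*, *iwik*); -ibi when the stem ends in a voiced consonant (*wufij*, *wuzotmad*); -er when the stem ends in a vowel (*lojwi*, *keba*).
Since the final sound of *rolot* is /t/ (a voiceless consonant), it takes -fu, giving *rolotfu*.
*ugusi*: final sound = /i/, a vowel → -er → *ugusier*.
*etarij* — final sound /j/ (a voiced consonant) → -ibi → *etarijibi*.

rolotfu, ugusier, etarijibi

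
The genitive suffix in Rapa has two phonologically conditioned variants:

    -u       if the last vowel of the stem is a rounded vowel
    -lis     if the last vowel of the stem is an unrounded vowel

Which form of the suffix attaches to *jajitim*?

*jajitim* — last vowel /i/ (an unrounded vowel) → -lis.

-lis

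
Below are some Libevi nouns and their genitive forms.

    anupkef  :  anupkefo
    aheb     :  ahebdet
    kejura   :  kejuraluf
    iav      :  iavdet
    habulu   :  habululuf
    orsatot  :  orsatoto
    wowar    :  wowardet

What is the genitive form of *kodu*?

The alternation tracks the final sound of the stem — -o when the stem ends in a voiceless consonant (*anupkef*, *orsatot*); -det when the stem ends in a voiced consonant (*aheb*, *iav*, *wowar*); -luf when the stem ends in a vowel (*kejura*, *habulu*).
*kodu* — final sound /u/ (a vowel) → -luf → *koduluf*.

koduluf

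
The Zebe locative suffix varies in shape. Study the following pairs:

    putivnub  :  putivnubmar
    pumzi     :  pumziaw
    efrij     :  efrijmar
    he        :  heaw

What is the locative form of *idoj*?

idojmar

The pattern is consonant vs. vowel: -mar when the stem ends in a consonant (*putivnub*, *efrij*); -aw when the stem ends in a vowel (*pumzi*, *he*).
*idoj* — final sound /j/ (a consonant) → -mar → *idojmar*.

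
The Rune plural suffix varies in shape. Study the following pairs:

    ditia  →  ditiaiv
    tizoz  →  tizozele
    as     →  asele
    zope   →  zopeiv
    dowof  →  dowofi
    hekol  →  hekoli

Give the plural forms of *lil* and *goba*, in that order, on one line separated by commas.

Looking at the final sound of each stem: -ele when the stem ends in a sibilant (*tizoz*, *as*); -i when the stem ends in a non-sibilant consonant (*dowof*, *hekol*); -iv when the stem ends in a vowel (*ditia*, *zope*).
Since the final sound of *lil* is /l/ (a non-sibilant consonant), it takes -i, giving *lili*.
*goba*: final sound = /a/, a vowel → -iv → *gobaiv*.

lili, gobaiv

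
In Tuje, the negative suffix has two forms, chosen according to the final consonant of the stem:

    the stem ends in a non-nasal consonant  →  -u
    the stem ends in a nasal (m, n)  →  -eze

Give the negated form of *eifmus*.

eifmusu

*eifmus*: final consonant = /s/, non-nasal → -u → *eifmusu*.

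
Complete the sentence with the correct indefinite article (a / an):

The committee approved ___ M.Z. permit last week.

an

The indefinite article is chosen by the initial *sound* of the following word, not its spelling.
The initialism *M.Z.* is read letter by letter; the first letter, M, is pronounced /ɛm/, which begins with a vowel sound.
So the article is *an*: The committee approved an M.Z. permit last week.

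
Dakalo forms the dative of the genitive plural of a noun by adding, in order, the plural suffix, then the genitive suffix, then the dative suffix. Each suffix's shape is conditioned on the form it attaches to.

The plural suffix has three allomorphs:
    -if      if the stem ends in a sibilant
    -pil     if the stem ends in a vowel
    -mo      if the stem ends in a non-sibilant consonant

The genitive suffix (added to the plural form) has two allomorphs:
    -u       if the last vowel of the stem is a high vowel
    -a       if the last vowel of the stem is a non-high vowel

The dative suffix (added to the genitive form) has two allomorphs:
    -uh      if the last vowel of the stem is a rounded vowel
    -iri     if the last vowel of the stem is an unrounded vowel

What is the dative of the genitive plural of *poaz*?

*poaz*: final sound = /z/, a sibilant → -if → *poazif*.
The last vowel of the plural form *poazif* is /i/, which is a high vowel, so the genitive suffix is -u, giving *poazifu*.
The last vowel of the genitive form *poazifu* is /u/, which is a rounded vowel, so the dative suffix is -uh, giving *poazifuuh*.

poazifuuh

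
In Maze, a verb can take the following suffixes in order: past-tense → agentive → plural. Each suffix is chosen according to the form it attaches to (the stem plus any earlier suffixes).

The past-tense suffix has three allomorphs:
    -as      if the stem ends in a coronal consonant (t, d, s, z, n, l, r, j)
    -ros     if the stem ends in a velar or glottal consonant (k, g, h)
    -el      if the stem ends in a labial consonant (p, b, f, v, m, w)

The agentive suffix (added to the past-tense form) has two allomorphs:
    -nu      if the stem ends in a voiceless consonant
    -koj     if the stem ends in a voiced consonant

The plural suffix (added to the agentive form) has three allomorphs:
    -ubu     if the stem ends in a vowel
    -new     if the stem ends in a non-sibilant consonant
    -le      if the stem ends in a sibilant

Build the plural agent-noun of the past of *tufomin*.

Since the final consonant of *tufomin* is /n/ (coronal), it takes -as, giving *tufominas*.
The past-tense form *tufominas*: final consonant = /s/, voiceless → -nu → *tufominasnu*.
The agentive form *tufominasnu*: final sound = /u/, a vowel → -ubu → *tufominasnuubu*.

tufominasnuubu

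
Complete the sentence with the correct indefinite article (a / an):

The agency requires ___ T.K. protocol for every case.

a

The indefinite article is chosen by the initial *sound* of the following word, not its spelling.
The initialism *T.K.* is read letter by letter; the first letter, T, is pronounced /tiː/, which begins with a consonant sound.
So the article is *a*: The agency requires a T.K. protocol for every case.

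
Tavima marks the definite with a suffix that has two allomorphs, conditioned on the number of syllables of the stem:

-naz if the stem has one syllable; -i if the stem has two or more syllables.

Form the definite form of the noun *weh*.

*weh* (one syllable) → -naz → *wehnaz*.

wehnaz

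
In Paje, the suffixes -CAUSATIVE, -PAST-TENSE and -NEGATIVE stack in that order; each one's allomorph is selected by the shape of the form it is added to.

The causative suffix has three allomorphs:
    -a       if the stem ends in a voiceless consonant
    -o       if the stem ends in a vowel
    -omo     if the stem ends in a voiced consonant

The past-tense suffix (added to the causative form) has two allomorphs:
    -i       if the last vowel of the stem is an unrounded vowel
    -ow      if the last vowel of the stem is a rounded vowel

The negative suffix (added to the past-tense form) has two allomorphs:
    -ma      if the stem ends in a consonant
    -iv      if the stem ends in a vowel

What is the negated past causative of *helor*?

heloromoowma

*helor*: final sound = /r/, a voiced consonant → -omo → *heloromo*.
The last vowel of the causative form *heloromo* is /o/, which is a rounded vowel, so the past-tense suffix is -ow, giving *heloromoow*.
The final sound of the past-tense form *heloromoow* is /w/, which is a consonant, so the negative suffix is -ma, giving *heloromoowma*.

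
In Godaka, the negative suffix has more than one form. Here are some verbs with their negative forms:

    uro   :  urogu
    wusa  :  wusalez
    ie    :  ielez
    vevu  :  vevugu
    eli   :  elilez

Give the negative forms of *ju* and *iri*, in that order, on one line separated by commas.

The pattern is rounding harmony: -gu when the last vowel of the stem is a rounded vowel (*uro*, *vevu*); -lez when the last vowel of the stem is an unrounded vowel (*wusa*, *ie*, *eli*).
*ju*: last vowel = /u/, a rounded vowel → -gu → *jugu*.
Since the last vowel of *iri* is /i/ (an unrounded vowel), it takes -lez, giving *irilez*.

jugu, irilez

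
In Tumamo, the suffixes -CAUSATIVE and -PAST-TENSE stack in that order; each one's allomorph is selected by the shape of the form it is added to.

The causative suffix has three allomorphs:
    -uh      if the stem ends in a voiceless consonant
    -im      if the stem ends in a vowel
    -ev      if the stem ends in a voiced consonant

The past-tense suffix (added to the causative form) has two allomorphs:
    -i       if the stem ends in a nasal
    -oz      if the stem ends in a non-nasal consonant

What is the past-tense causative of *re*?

reimi

Since the final sound of *re* is /e/ (a vowel), it takes -im, giving *reim*.
The final consonant of the causative form *reim* is /m/, which is a nasal, so the past-tense suffix is -i, giving *reimi*.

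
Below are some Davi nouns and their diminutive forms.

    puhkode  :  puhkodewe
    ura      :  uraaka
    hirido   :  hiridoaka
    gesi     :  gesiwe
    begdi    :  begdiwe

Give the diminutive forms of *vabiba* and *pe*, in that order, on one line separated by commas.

vabibaaka, pewe

The alternation tracks the last vowel of the stem — -we when the last vowel of the stem is a front vowel (*puhkode*, *gesi*, *begdi*); -aka when the last vowel of the stem is a back vowel (*ura*, *hirido*).
Since the last vowel of *vabiba* is /a/ (a back vowel), it takes -aka, giving *vabibaaka*.
*pe*: last vowel = /e/, a front vowel → -we → *pewe*.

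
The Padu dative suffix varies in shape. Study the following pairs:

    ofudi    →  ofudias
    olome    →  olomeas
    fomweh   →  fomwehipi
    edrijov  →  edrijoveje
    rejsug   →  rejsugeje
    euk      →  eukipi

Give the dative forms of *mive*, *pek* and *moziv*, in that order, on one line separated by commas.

Looking at the final sound of each stem: -ipi when the stem ends in a voiceless consonant (*fomweh*, *euk*); -eje when the stem ends in a voiced consonant (*edrijov*, *rejsug*); -as when the stem ends in a vowel (*ofudi*, *olome*).
*mive* — final sound /e/ (a vowel) → -as → *miveas*.
*pek*: final sound = /k/, a voiceless consonant → -ipi → *pekipi*.
The final sound of *moziv* is /v/, which is a voiced consonant, so the suffix is -eje, giving *moziveje*.

miveas, pekipi, moziveje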